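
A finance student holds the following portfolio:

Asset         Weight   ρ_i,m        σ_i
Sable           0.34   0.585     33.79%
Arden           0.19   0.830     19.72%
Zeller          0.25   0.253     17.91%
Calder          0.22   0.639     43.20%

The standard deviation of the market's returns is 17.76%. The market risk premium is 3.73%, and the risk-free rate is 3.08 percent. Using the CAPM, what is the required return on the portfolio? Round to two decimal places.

β_Sable = 0.585 × 33.79% / 17.76% = 1.1130
β_Arden = 0.830 × 19.72% / 17.76% = 0.9216
β_Zeller = 0.253 × 17.91% / 17.76% = 0.2551
β_Calder = 0.639 × 43.20% / 17.76% = 1.5543
β_P = Σ w_i β_i = 0.34×1.1130 + 0.19×0.9216 + 0.25×0.2551 + 0.22×1.5543 = 0.9592
E(R_P) = R_f + β_P × MRP = 3.08% + 0.9592 × 3.73% = 6.66%

6.66%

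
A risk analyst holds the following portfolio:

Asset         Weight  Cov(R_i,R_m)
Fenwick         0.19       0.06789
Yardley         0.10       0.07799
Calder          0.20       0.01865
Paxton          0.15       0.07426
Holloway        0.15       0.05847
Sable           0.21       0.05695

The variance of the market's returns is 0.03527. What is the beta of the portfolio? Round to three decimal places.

1.596

β_Fenwick = 0.06789 / 0.03527 = 1.9249
β_Yardley = 0.07799 / 0.03527 = 2.2112
β_Calder = 0.01865 / 0.03527 = 0.5288
β_Paxton = 0.07426 / 0.03527 = 2.1055
β_Holloway = 0.05847 / 0.03527 = 1.6578
β_Sable = 0.05695 / 0.03527 = 1.6147
β_P = Σ w_i β_i = 0.19×1.9249 + 0.10×2.2112 + 0.20×0.5288 + 0.15×2.1055 + 0.15×1.6578 + 0.21×1.6147 = 1.5962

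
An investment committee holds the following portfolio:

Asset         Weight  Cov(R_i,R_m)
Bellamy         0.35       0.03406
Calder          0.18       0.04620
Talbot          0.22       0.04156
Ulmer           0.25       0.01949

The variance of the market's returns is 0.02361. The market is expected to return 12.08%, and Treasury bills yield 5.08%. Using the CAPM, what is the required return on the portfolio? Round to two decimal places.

15.24%

β_Bellamy = 0.03406 / 0.02361 = 1.4426
β_Calder = 0.04620 / 0.02361 = 1.9568
β_Talbot = 0.04156 / 0.02361 = 1.7603
β_Ulmer = 0.01949 / 0.02361 = 0.8255
β_P = Σ w_i β_i = 0.35×1.4426 + 0.18×1.9568 + 0.22×1.7603 + 0.25×0.8255 = 1.4508
MRP = 12.08% − 5.08% = 7.00%
E(R_P) = R_f + β_P × MRP = 5.08% + 1.4508 × 7.00% = 15.24%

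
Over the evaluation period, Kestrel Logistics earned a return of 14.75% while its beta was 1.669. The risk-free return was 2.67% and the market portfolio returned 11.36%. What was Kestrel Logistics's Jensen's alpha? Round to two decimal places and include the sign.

-2.42%

Market excess return = 11.36% − 2.67% = 8.69%
CAPM benchmark = R_f + β(R_m − R_f) = 2.67% + 1.669 × 8.69% = 17.17361%
α = actual − benchmark = 14.75% − 17.17361% = -2.42%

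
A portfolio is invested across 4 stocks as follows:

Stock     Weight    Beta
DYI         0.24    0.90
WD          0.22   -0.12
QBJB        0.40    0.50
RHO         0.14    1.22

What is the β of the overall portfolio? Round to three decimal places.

0.560

β_P = Σ w_i β_i = 0.24×0.90 + 0.22×-0.12 + 0.40×0.50 + 0.14×1.22 = 0.5604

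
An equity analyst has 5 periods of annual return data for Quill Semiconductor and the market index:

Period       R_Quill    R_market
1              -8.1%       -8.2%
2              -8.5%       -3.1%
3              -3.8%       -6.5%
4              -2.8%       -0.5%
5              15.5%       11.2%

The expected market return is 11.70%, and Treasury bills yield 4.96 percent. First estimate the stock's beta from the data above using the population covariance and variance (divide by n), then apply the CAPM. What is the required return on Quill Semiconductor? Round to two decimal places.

13.04%

Mean R_i = (-8.1 − 8.5 − 3.8 − 2.8 + 15.5) / 5 = -1.5400%
Mean R_m = (-8.2 − 3.1 − 6.5 − 0.5 + 11.2) / 5 = -1.4200%
Σ(R_i − R̄_i)(R_m − R̄_m) = 281.5360  ⇒  Cov = 281.5360 / 5 = 56.3072
Σ(R_m − R̄_m)² = 234.7080  ⇒  Var(R_m) = 234.7080 / 5 = 46.9416
β = Cov / Var(R_m) = 56.3072 / 46.9416 = 1.1995
MRP = 11.70% − 4.96% = 6.74%
E(R) = R_f + β × MRP = 4.96% + 1.1995 × 6.74% = 13.04%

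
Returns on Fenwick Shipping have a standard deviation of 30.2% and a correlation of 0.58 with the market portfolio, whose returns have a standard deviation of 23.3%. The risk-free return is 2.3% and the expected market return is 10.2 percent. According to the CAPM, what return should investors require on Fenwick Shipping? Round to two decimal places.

β = ρ × σ_i / σ_m = 0.58 × 30.2% / 23.3% = 0.7518
MRP = 10.2% − 2.3% = 7.90%
E(R) = 2.3% + 0.7518 × 7.9% = 8.24%

8.24%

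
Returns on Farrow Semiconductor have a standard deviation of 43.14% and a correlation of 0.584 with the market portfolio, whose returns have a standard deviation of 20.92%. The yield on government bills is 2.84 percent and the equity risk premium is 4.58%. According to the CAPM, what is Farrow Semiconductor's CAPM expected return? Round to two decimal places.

8.36%

β = ρ × σ_i / σ_m = 0.584 × 43.14% / 20.92% = 1.2043
E(R) = 2.84% + 1.2043 × 4.58% = 8.36%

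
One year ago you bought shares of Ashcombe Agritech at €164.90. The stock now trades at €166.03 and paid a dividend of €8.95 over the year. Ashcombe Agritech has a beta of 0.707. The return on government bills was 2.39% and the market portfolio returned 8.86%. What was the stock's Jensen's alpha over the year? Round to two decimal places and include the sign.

-0.85%

Realised HPR = (P1 + D1 − P0) / P0 = (166.03 + 8.95 − 164.90) / 164.90 = 10.08 / 164.90 = 6.1128%
MRP = 8.86% − 2.39% = 6.47%
CAPM required = R_f + β·MRP = 2.39% + 0.707 × 6.47% = 6.96429%
α = realised − required = 6.1128% − 6.96429% = -0.85%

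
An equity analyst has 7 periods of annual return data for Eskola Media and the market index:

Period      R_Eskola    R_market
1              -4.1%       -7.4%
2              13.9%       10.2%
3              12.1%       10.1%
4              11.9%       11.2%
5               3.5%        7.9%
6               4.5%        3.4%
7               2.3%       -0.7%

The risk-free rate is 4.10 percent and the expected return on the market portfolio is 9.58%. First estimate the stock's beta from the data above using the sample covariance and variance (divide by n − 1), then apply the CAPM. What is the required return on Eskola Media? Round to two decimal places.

Mean R_i = (-4.1 + 13.9 + 12.1 + 11.9 + 3.5 + 4.5 + 2.3) / 7 = 6.3000%
Mean R_m = (-7.4 + 10.2 + 10.1 + 11.2 + 7.9 + 3.4 − 0.7) / 7 = 4.9571%
Σ(R_i − R̄_i)(R_m − R̄_m) = 250.3400  ⇒  Cov = 250.3400 / 6 = 41.7233
Σ(R_m − R̄_m)² = 288.6971  ⇒  Var(R_m) = 288.6971 / 6 = 48.1162
β = Cov / Var(R_m) = 41.7233 / 48.1162 = 0.8671
MRP = 9.58% − 4.10% = 5.48%
E(R) = R_f + β × MRP = 4.10% + 0.8671 × 5.48% = 8.85%

8.85%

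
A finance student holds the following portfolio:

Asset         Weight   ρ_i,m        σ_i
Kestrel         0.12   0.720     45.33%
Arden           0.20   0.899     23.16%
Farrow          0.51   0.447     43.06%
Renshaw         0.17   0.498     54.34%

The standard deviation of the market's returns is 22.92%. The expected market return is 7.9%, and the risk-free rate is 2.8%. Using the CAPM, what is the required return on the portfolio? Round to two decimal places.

7.81%

β_Kestrel = 0.720 × 45.33% / 22.92% = 1.4240
β_Arden = 0.899 × 23.16% / 22.92% = 0.9084
β_Farrow = 0.447 × 43.06% / 22.92% = 0.8398
β_Renshaw = 0.498 × 54.34% / 22.92% = 1.1807
β_P = Σ w_i β_i = 0.12×1.4240 + 0.20×0.9084 + 0.51×0.8398 + 0.17×1.1807 = 0.9816
MRP = 7.9% − 2.8% = 5.10%
E(R_P) = R_f + β_P × MRP = 2.8% + 0.9816 × 5.1% = 7.81%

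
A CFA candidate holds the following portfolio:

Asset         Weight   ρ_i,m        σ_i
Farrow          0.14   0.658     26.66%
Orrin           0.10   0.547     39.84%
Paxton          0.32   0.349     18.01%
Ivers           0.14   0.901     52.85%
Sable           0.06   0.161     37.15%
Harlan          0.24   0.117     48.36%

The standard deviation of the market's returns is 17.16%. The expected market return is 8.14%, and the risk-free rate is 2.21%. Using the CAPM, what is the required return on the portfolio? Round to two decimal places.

7.40%

β_Farrow = 0.658 × 26.66% / 17.16% = 1.0223
β_Orrin = 0.547 × 39.84% / 17.16% = 1.2700
β_Paxton = 0.349 × 18.01% / 17.16% = 0.3663
β_Ivers = 0.901 × 52.85% / 17.16% = 2.7749
β_Sable = 0.161 × 37.15% / 17.16% = 0.3486
β_Harlan = 0.117 × 48.36% / 17.16% = 0.3297
β_P = Σ w_i β_i = 0.14×1.0223 + 0.10×1.2700 + 0.32×0.3663 + 0.14×2.7749 + 0.06×0.3486 + 0.24×0.3297 = 0.8759
MRP = 8.14% − 2.21% = 5.93%
E(R_P) = R_f + β_P × MRP = 2.21% + 0.8759 × 5.93% = 7.40%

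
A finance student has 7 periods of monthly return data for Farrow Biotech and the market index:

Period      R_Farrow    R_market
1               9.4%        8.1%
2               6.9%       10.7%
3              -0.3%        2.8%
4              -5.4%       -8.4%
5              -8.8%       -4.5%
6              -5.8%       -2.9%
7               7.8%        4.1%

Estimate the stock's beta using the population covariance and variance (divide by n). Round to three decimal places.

Mean R_i = (9.4 + 6.9 − 0.3 − 5.4 − 8.8 − 5.8 + 7.8) / 7 = 0.5429%
Mean R_m = (8.1 + 10.7 + 2.8 − 8.4 − 4.5 − 2.9 + 4.1) / 7 = 1.4143%
Σ(R_i − R̄_i)(R_m − R̄_m) = 277.5157  ⇒  Cov = 277.5157 / 7 = 39.6451
Σ(R_m − R̄_m)² = 289.9686  ⇒  Var(R_m) = 289.9686 / 7 = 41.4241
β = Cov / Var(R_m) = 39.6451 / 41.4241 = 0.9571

0.957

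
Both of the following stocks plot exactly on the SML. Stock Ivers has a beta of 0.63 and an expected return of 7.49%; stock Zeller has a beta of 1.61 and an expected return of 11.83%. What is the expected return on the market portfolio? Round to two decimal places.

Both satisfy E(R) = R_f + β·MRP, so the slope of the SML is
MRP = (11.83% − 7.49%) / (1.61 − 0.63) = 4.34% / 0.98 = 4.4286%
R_f = E(R_Ivers) − β_Ivers·MRP = 7.49% − 0.63 × 4.4286% = 4.7000%
E(R_m) = R_f + MRP = 4.7000% + 4.4286% = 9.13%

9.13%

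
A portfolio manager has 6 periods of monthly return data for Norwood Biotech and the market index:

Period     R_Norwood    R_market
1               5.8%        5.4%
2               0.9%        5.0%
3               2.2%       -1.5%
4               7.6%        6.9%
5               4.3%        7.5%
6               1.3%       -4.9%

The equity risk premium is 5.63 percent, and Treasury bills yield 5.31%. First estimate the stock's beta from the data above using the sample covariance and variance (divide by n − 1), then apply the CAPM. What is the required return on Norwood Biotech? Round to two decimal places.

Mean R_i = (5.8 + 0.9 + 2.2 + 7.6 + 4.3 + 1.3) / 6 = 3.6833%
Mean R_m = (5.4 + 5.0 − 1.5 + 6.9 + 7.5 − 4.9) / 6 = 3.0667%
Σ(R_i − R̄_i)(R_m − R̄_m) = 43.0667  ⇒  Cov = 43.0667 / 5 = 8.6133
Σ(R_m − R̄_m)² = 127.8533  ⇒  Var(R_m) = 127.8533 / 5 = 25.5707
β = Cov / Var(R_m) = 8.6133 / 25.5707 = 0.3368
E(R) = R_f + β × MRP = 5.31% + 0.3368 × 5.63% = 7.21%

7.21%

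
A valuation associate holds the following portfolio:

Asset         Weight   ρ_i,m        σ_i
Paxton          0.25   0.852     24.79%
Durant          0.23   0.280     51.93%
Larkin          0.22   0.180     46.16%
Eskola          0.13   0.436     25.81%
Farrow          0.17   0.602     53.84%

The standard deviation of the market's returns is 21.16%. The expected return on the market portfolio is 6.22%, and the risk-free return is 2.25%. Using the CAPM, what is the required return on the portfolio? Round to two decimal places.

β_Paxton = 0.852 × 24.79% / 21.16% = 0.9982
β_Durant = 0.280 × 51.93% / 21.16% = 0.6872
β_Larkin = 0.180 × 46.16% / 21.16% = 0.3927
β_Eskola = 0.436 × 25.81% / 21.16% = 0.5318
β_Farrow = 0.602 × 53.84% / 21.16% = 1.5317
β_P = Σ w_i β_i = 0.25×0.9982 + 0.23×0.6872 + 0.22×0.3927 + 0.13×0.5318 + 0.17×1.5317 = 0.8235
MRP = 6.22% − 2.25% = 3.97%
E(R_P) = R_f + β_P × MRP = 2.25% + 0.8235 × 3.97% = 5.52%

5.52%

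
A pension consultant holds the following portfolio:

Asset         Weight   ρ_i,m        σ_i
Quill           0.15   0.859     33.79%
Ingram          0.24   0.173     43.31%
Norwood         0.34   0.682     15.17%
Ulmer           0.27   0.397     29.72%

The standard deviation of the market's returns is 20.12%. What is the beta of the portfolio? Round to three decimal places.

β_Quill = 0.859 × 33.79% / 20.12% = 1.4426
β_Ingram = 0.173 × 43.31% / 20.12% = 0.3724
β_Norwood = 0.682 × 15.17% / 20.12% = 0.5142
β_Ulmer = 0.397 × 29.72% / 20.12% = 0.5864
β_P = Σ w_i β_i = 0.15×1.4426 + 0.24×0.3724 + 0.34×0.5142 + 0.27×0.5864 = 0.6389

0.639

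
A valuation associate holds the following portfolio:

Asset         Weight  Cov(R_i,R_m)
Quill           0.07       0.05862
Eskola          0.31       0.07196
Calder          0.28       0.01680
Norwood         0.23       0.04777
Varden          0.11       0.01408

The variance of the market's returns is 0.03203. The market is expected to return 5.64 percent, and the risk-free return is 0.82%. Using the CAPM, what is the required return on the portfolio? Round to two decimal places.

β_Quill = 0.05862 / 0.03203 = 1.8302
β_Eskola = 0.07196 / 0.03203 = 2.2466
β_Calder = 0.01680 / 0.03203 = 0.5245
β_Norwood = 0.04777 / 0.03203 = 1.4914
β_Varden = 0.01408 / 0.03203 = 0.4396
β_P = Σ w_i β_i = 0.07×1.8302 + 0.31×2.2466 + 0.28×0.5245 + 0.23×1.4914 + 0.11×0.4396 = 1.3628
MRP = 5.64% − 0.82% = 4.82%
E(R_P) = R_f + β_P × MRP = 0.82% + 1.3628 × 4.82% = 7.39%

7.39%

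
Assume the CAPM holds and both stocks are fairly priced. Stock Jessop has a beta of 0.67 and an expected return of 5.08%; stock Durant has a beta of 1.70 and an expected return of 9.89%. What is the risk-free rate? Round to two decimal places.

Both satisfy E(R) = R_f + β·MRP, so the slope of the SML is
MRP = (9.89% − 5.08%) / (1.70 − 0.67) = 4.81% / 1.03 = 4.6699%
R_f = E(R_Jessop) − β_Jessop·MRP = 5.08% − 0.67 × 4.6699% = 1.9512%

1.95%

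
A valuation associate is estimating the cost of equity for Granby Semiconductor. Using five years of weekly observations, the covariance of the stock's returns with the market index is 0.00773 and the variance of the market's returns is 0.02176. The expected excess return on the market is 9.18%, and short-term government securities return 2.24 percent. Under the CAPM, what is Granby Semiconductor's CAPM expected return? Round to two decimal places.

β = Cov(R_i, R_m) / Var(R_m) = 0.00773 / 0.02176 = 0.3552
E(R) = R_f + β × MRP = 2.24% + 0.3552 × 9.18% = 5.50%

5.50%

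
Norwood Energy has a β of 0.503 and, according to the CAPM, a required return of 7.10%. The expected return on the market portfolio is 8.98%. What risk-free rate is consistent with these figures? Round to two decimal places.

5.20%

E(R) = R_f + β(E(R_m) − R_f) = R_f(1 − β) + β·E(R_m)
7.10% = R_f × (1 − 0.503) + 0.503 × 8.98%
7.10% = R_f × 0.497 + 4.51694%
R_f = (7.10% − 4.51694%) / 0.497 = 5.20%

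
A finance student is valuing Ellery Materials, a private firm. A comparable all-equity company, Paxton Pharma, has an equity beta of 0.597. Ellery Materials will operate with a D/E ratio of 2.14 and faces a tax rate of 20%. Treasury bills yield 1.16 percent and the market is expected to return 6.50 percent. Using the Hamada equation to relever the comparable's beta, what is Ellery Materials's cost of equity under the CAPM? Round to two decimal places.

9.81%

β_L = β_U × [1 + (1 − t)(D/E)] = 0.597 × [1 + (1 − 0.20) × 2.14]
    = 0.597 × [1 + 0.80 × 2.14] = 0.597 × 2.7120 = 1.6191
MRP = 6.50% − 1.16% = 5.34%
E(R) = R_f + β_L × MRP = 1.16% + 1.6191 × 5.34% = 9.81%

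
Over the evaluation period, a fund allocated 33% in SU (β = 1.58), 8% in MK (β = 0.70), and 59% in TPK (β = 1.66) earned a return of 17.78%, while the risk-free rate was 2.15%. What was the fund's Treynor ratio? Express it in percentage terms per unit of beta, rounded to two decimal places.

10.04%

β_P = 0.33×1.58 + 0.08×0.70 + 0.59×1.66 = 1.5568
Treynor = (R_P − R_f) / β_P = (17.78% − 2.15%) / 1.5568 = 15.63% / 1.5568 = 10.04%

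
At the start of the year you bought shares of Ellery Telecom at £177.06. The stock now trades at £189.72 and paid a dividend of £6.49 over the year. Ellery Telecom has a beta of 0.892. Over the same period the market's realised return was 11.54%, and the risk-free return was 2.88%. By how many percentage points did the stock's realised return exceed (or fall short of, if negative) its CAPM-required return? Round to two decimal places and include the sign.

+0.21%

Realised HPR = (P1 + D1 − P0) / P0 = (189.72 + 6.49 − 177.06) / 177.06 = 19.15 / 177.06 = 10.8155%
MRP = 11.54% − 2.88% = 8.66%
CAPM required = R_f + β·MRP = 2.88% + 0.892 × 8.66% = 10.60472%
α = realised − required = 10.8155% − 10.60472% = +0.21%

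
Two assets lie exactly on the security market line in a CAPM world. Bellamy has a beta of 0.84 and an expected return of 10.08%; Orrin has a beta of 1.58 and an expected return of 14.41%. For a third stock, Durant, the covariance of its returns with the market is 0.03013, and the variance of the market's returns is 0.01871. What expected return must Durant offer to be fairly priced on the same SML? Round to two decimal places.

14.59%

MRP = (14.41% − 10.08%) / (1.58 − 0.84) = 5.8514%
R_f = 10.08% − 0.84 × 5.8514% = 5.1648%
β_Durant = Cov / Var(R_m) = 0.03013 / 0.01871 = 1.6104
E(R_Durant) = R_f + β × MRP = 5.1648% + 1.6104 × 5.8514% = 14.59%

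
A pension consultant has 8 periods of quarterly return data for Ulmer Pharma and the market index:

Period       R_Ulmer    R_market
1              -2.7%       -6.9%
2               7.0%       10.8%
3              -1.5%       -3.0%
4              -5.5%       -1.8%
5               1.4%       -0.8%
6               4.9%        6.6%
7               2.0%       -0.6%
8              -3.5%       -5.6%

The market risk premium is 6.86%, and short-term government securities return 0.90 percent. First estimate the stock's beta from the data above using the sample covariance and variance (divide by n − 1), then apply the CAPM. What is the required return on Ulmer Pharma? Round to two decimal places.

5.21%

Mean R_i = (-2.7 + 7.0 − 1.5 − 5.5 + 1.4 + 4.9 + 2.0 − 3.5) / 8 = 0.2625%
Mean R_m = (-6.9 + 10.8 − 3.0 − 1.8 − 0.8 + 6.6 − 0.6 − 5.6) / 8 = -0.1625%
Σ(R_i − R̄_i)(R_m − R̄_m) = 158.5913  ⇒  Cov = 158.5913 / 7 = 22.6559
Σ(R_m − R̄_m)² = 252.1988  ⇒  Var(R_m) = 252.1988 / 7 = 36.0284
β = Cov / Var(R_m) = 22.6559 / 36.0284 = 0.6288
E(R) = R_f + β × MRP = 0.90% + 0.6288 × 6.86% = 5.21%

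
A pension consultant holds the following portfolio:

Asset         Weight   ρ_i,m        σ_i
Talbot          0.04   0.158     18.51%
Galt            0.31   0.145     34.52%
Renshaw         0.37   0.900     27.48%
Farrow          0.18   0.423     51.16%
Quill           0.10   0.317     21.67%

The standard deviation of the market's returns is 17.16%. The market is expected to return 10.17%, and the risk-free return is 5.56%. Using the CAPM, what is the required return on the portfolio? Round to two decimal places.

9.70%

β_Talbot = 0.158 × 18.51% / 17.16% = 0.1704
β_Galt = 0.145 × 34.52% / 17.16% = 0.2917
β_Renshaw = 0.900 × 27.48% / 17.16% = 1.4413
β_Farrow = 0.423 × 51.16% / 17.16% = 1.2611
β_Quill = 0.317 × 21.67% / 17.16% = 0.4003
β_P = Σ w_i β_i = 0.04×0.1704 + 0.31×0.2917 + 0.37×1.4413 + 0.18×1.2611 + 0.10×0.4003 = 0.8976
MRP = 10.17% − 5.56% = 4.61%
E(R_P) = R_f + β_P × MRP = 5.56% + 0.8976 × 4.61% = 9.70%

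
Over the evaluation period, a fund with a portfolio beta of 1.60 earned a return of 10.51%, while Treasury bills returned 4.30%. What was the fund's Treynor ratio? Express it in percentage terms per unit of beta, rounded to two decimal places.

Treynor = (R_P − R_f) / β_P = (10.51% − 4.30%) / 1.6000 = 6.21% / 1.6000 = 3.88%

3.88%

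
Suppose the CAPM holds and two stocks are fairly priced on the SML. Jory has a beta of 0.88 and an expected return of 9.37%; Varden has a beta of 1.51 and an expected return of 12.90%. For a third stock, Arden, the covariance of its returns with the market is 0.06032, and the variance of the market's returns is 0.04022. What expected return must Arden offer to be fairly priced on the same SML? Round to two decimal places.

12.84%

MRP = (12.90% − 9.37%) / (1.51 − 0.88) = 5.6032%
R_f = 9.37% − 0.88 × 5.6032% = 4.4392%
β_Arden = Cov / Var(R_m) = 0.06032 / 0.04022 = 1.4998
E(R_Arden) = R_f + β × MRP = 4.4392% + 1.4998 × 5.6032% = 12.84%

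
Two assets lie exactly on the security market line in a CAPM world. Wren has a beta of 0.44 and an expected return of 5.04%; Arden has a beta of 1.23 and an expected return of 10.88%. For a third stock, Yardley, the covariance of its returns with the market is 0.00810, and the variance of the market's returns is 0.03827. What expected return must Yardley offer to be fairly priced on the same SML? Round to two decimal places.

3.35%

MRP = (10.88% − 5.04%) / (1.23 − 0.44) = 7.3924%
R_f = 5.04% − 0.44 × 7.3924% = 1.7873%
β_Yardley = Cov / Var(R_m) = 0.00810 / 0.03827 = 0.2117
E(R_Yardley) = R_f + β × MRP = 1.7873% + 0.2117 × 7.3924% = 3.35%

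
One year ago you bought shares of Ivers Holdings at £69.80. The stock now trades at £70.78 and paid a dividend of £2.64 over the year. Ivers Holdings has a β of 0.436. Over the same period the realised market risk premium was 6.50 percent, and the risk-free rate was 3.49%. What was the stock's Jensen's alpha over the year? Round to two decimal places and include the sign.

Realised HPR = (P1 + D1 − P0) / P0 = (70.78 + 2.64 − 69.80) / 69.80 = 3.62 / 69.80 = 5.1862%
CAPM required = R_f + β·MRP = 3.49% + 0.436 × 6.50% = 6.32400%
α = realised − required = 5.1862% − 6.32400% = -1.14%

-1.14%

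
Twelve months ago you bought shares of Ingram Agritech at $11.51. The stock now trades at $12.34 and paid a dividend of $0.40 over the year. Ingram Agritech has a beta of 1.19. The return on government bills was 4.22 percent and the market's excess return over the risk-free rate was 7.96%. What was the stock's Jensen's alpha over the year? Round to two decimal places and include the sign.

-3.01%

Realised HPR = (P1 + D1 − P0) / P0 = (12.34 + 0.40 − 11.51) / 11.51 = 1.23 / 11.51 = 10.6864%
CAPM required = R_f + β·MRP = 4.22% + 1.19 × 7.96% = 13.6924%
α = realised − required = 10.6864% − 13.6924% = -3.01%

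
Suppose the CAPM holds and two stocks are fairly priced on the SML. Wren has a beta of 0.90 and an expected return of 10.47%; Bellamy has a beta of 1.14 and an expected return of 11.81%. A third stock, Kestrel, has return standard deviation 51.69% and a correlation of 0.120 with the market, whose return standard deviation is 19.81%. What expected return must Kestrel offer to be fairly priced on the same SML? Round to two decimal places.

MRP = (11.81% − 10.47%) / (1.14 − 0.90) = 5.5833%
R_f = 10.47% − 0.90 × 5.5833% = 5.4450%
β_Kestrel = ρ·σ_i/σ_m = 0.120 × 51.69 / 19.81 = 0.3131
E(R_Kestrel) = R_f + β × MRP = 5.4450% + 0.3131 × 5.5833% = 7.19%

7.19%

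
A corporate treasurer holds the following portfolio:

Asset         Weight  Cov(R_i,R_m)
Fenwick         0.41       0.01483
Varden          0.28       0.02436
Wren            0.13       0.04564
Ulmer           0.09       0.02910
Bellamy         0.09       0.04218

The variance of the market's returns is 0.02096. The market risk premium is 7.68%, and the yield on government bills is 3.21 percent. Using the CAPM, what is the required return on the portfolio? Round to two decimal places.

12.46%

β_Fenwick = 0.01483 / 0.02096 = 0.7075
β_Varden = 0.02436 / 0.02096 = 1.1622
β_Wren = 0.04564 / 0.02096 = 2.1775
β_Ulmer = 0.02910 / 0.02096 = 1.3884
β_Bellamy = 0.04218 / 0.02096 = 2.0124
β_P = Σ w_i β_i = 0.41×0.7075 + 0.28×1.1622 + 0.13×2.1775 + 0.09×1.3884 + 0.09×2.0124 = 1.2046
E(R_P) = R_f + β_P × MRP = 3.21% + 1.2046 × 7.68% = 12.46%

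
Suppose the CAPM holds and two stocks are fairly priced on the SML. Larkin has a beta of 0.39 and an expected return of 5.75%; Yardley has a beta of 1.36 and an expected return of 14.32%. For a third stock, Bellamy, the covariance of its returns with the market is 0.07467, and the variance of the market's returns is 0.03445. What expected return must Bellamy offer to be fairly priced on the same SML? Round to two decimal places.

21.45%

MRP = (14.32% − 5.75%) / (1.36 − 0.39) = 8.8351%
R_f = 5.75% − 0.39 × 8.8351% = 2.3043%
β_Bellamy = Cov / Var(R_m) = 0.07467 / 0.03445 = 2.1675
E(R_Bellamy) = R_f + β × MRP = 2.3043% + 2.1675 × 8.8351% = 21.45%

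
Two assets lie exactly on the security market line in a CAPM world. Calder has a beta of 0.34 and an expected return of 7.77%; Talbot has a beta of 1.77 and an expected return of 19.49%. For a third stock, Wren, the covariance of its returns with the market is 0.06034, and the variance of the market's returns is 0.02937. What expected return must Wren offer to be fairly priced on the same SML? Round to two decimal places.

21.82%

MRP = (19.49% − 7.77%) / (1.77 − 0.34) = 8.1958%
R_f = 7.77% − 0.34 × 8.1958% = 4.9834%
β_Wren = Cov / Var(R_m) = 0.06034 / 0.02937 = 2.0545
E(R_Wren) = R_f + β × MRP = 4.9834% + 2.0545 × 8.1958% = 21.82%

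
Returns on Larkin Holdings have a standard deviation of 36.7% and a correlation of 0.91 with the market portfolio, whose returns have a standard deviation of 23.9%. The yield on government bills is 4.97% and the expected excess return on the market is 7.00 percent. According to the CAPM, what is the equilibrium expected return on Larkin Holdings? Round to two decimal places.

14.75%

β = ρ × σ_i / σ_m = 0.91 × 36.7% / 23.9% = 1.3974
E(R) = 4.97% + 1.3974 × 7.00% = 14.75%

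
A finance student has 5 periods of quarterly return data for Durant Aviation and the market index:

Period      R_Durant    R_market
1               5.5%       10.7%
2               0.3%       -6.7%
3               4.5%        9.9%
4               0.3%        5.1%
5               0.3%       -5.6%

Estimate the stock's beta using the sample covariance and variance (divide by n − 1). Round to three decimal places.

0.258

Mean R_i = (5.5 + 0.3 + 4.5 + 0.3 + 0.3) / 5 = 2.1800%
Mean R_m = (10.7 − 6.7 + 9.9 + 5.1 − 5.6) / 5 = 2.6800%
Σ(R_i − R̄_i)(R_m − R̄_m) = 72.0280  ⇒  Cov = 72.0280 / 4 = 18.0070
Σ(R_m − R̄_m)² = 278.8480  ⇒  Var(R_m) = 278.8480 / 4 = 69.7120
β = Cov / Var(R_m) = 18.0070 / 69.7120 = 0.2583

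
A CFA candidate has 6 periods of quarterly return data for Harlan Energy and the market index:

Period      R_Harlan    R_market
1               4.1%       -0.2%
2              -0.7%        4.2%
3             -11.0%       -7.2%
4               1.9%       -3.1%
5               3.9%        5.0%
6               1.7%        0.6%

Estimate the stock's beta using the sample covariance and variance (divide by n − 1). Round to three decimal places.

0.863

Mean R_i = (4.1 − 0.7 − 11.0 + 1.9 + 3.9 + 1.7) / 6 = -0.0167%
Mean R_m = (-0.2 + 4.2 − 7.2 − 3.1 + 5.0 + 0.6) / 6 = -0.1167%
Σ(R_i − R̄_i)(R_m − R̄_m) = 90.0583  ⇒  Cov = 90.0583 / 5 = 18.0117
Σ(R_m − R̄_m)² = 104.4083  ⇒  Var(R_m) = 104.4083 / 5 = 20.8817
β = Cov / Var(R_m) = 18.0117 / 20.8817 = 0.8626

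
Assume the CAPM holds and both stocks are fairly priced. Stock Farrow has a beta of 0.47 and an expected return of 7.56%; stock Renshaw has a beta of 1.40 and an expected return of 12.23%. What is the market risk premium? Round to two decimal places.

5.02%

Both satisfy E(R) = R_f + β·MRP, so the slope of the SML is
MRP = (12.23% − 7.56%) / (1.40 − 0.47) = 4.67% / 0.93 = 5.0215%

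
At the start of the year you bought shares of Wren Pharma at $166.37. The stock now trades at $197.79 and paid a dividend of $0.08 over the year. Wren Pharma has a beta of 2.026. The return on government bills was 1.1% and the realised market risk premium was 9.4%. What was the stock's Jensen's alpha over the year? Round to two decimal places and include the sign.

-1.21%

Realised HPR = (P1 + D1 − P0) / P0 = (197.79 + 0.08 − 166.37) / 166.37 = 31.50 / 166.37 = 18.9337%
CAPM required = R_f + β·MRP = 1.1% + 2.026 × 9.4% = 20.1444%
α = realised − required = 18.9337% − 20.1444% = -1.21%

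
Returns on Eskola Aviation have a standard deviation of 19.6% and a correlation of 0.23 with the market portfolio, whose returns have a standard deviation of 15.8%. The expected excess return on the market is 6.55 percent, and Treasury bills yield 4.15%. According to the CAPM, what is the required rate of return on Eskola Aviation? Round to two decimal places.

β = ρ × σ_i / σ_m = 0.23 × 19.6% / 15.8% = 0.2853
E(R) = 4.15% + 0.2853 × 6.55% = 6.02%

6.02%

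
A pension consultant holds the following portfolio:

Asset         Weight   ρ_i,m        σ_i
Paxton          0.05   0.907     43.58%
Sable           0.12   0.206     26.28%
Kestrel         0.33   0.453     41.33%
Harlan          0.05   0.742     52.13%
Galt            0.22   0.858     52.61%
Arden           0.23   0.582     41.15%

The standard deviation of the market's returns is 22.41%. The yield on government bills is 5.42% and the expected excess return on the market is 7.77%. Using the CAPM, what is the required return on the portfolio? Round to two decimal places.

14.50%

β_Paxton = 0.907 × 43.58% / 22.41% = 1.7638
β_Sable = 0.206 × 26.28% / 22.41% = 0.2416
β_Kestrel = 0.453 × 41.33% / 22.41% = 0.8355
β_Harlan = 0.742 × 52.13% / 22.41% = 1.7260
β_Galt = 0.858 × 52.61% / 22.41% = 2.0143
β_Arden = 0.582 × 41.15% / 22.41% = 1.0687
β_P = Σ w_i β_i = 0.05×1.7638 + 0.12×0.2416 + 0.33×0.8355 + 0.05×1.7260 + 0.22×2.0143 + 0.23×1.0687 = 1.1681
E(R_P) = R_f + β_P × MRP = 5.42% + 1.1681 × 7.77% = 14.50%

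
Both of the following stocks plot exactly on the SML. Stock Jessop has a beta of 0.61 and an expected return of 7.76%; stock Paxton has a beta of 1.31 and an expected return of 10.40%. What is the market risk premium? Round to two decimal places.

3.77%

Both satisfy E(R) = R_f + β·MRP, so the slope of the SML is
MRP = (10.40% − 7.76%) / (1.31 − 0.61) = 2.64% / 0.70 = 3.7714%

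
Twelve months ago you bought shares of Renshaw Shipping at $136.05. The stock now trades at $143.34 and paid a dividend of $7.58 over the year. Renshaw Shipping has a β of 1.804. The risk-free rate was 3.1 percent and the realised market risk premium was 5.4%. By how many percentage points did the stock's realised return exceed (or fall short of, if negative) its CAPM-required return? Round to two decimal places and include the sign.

Realised HPR = (P1 + D1 − P0) / P0 = (143.34 + 7.58 − 136.05) / 136.05 = 14.87 / 136.05 = 10.9298%
CAPM required = R_f + β·MRP = 3.1% + 1.804 × 5.4% = 12.8416%
α = realised − required = 10.9298% − 12.8416% = -1.91%

-1.91%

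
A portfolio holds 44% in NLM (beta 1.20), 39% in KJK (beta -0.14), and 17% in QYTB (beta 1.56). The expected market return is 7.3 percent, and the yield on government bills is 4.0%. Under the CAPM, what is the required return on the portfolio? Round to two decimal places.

β_P = Σ w_i β_i = 0.44×1.20 + 0.39×-0.14 + 0.17×1.56 = 0.7386
MRP = 7.3% − 4.0% = 3.30%
E(R_P) = R_f + β_P × MRP = 4.0% + 0.7386 × 3.3% = 6.44%

6.44%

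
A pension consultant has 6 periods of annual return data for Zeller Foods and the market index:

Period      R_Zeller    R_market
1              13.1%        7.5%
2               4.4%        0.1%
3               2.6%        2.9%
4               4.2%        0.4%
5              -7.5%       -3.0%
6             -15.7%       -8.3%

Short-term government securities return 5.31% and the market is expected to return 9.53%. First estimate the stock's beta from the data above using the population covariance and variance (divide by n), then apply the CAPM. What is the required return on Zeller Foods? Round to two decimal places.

Mean R_i = (13.1 + 4.4 + 2.6 + 4.2 − 7.5 − 15.7) / 6 = 0.1833%
Mean R_m = (7.5 + 0.1 + 2.9 + 0.4 − 3.0 − 8.3) / 6 = -0.0667%
Σ(R_i − R̄_i)(R_m − R̄_m) = 260.7933  ⇒  Cov = 260.7933 / 6 = 43.4656
Σ(R_m − R̄_m)² = 142.6933  ⇒  Var(R_m) = 142.6933 / 6 = 23.7822
β = Cov / Var(R_m) = 43.4656 / 23.7822 = 1.8277
MRP = 9.53% − 5.31% = 4.22%
E(R) = R_f + β × MRP = 5.31% + 1.8277 × 4.22% = 13.02%

13.02%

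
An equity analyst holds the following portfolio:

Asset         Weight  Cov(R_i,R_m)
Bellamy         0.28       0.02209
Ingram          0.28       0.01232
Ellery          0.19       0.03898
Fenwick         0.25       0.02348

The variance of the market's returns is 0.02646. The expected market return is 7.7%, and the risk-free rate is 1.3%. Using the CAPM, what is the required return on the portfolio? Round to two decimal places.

β_Bellamy = 0.02209 / 0.02646 = 0.8348
β_Ingram = 0.01232 / 0.02646 = 0.4656
β_Ellery = 0.03898 / 0.02646 = 1.4732
β_Fenwick = 0.02348 / 0.02646 = 0.8874
β_P = Σ w_i β_i = 0.28×0.8348 + 0.28×0.4656 + 0.19×1.4732 + 0.25×0.8874 = 0.8659
MRP = 7.7% − 1.3% = 6.40%
E(R_P) = R_f + β_P × MRP = 1.3% + 0.8659 × 6.4% = 6.84%

6.84%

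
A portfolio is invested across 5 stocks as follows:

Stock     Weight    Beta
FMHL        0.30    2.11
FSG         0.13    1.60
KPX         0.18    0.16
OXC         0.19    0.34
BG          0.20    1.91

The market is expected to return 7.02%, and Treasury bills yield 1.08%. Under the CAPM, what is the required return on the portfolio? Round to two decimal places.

β_P = Σ w_i β_i = 0.30×2.11 + 0.13×1.60 + 0.18×0.16 + 0.19×0.34 + 0.20×1.91 = 1.3164
MRP = 7.02% − 1.08% = 5.94%
E(R_P) = R_f + β_P × MRP = 1.08% + 1.3164 × 5.94% = 8.90%

8.90%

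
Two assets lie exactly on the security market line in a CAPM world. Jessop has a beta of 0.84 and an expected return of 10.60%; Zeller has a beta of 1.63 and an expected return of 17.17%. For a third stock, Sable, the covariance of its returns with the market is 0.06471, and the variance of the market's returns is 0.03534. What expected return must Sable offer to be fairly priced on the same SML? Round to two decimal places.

18.84%

MRP = (17.17% − 10.60%) / (1.63 − 0.84) = 8.3165%
R_f = 10.60% − 0.84 × 8.3165% = 3.6141%
β_Sable = Cov / Var(R_m) = 0.06471 / 0.03534 = 1.8311
E(R_Sable) = R_f + β × MRP = 3.6141% + 1.8311 × 8.3165% = 18.84%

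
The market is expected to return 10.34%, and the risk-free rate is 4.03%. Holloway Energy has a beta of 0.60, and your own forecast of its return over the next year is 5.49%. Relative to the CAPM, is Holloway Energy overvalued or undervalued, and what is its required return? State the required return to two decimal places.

MRP = 10.34% − 4.03% = 6.31%
Required return = R_f + β·MRP = 4.03% + 0.60 × 6.31% = 7.82%
Forecast 5.49% < required 7.82% → the stock plots below the SML → overvalued.

Overvalued; required return 7.82%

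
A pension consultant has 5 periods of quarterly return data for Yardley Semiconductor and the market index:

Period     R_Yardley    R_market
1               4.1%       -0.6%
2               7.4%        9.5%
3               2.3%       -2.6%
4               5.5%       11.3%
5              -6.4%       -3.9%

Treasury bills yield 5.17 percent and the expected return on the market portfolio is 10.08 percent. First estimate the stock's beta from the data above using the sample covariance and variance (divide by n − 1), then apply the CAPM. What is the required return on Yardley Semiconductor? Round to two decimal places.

Mean R_i = (4.1 + 7.4 + 2.3 + 5.5 − 6.4) / 5 = 2.5800%
Mean R_m = (-0.6 + 9.5 − 2.6 + 11.3 − 3.9) / 5 = 2.7400%
Σ(R_i − R̄_i)(R_m − R̄_m) = 113.6240  ⇒  Cov = 113.6240 / 4 = 28.4060
Σ(R_m − R̄_m)² = 202.7320  ⇒  Var(R_m) = 202.7320 / 4 = 50.6830
β = Cov / Var(R_m) = 28.4060 / 50.6830 = 0.5605
MRP = 10.08% − 5.17% = 4.91%
E(R) = R_f + β × MRP = 5.17% + 0.5605 × 4.91% = 7.92%

7.92%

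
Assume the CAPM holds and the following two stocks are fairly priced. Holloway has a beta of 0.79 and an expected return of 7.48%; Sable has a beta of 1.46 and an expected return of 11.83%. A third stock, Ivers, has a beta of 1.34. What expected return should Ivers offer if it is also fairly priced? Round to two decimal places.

11.05%

MRP (SML slope) = (11.83% − 7.48%) / (1.46 − 0.79) = 4.35% / 0.67 = 6.4925%
R_f (intercept) = 7.48% − 0.79 × 6.4925% = 2.3509%
E(R_Ivers) = R_f + β × MRP = 2.3509% + 1.34 × 6.4925% = 11.05%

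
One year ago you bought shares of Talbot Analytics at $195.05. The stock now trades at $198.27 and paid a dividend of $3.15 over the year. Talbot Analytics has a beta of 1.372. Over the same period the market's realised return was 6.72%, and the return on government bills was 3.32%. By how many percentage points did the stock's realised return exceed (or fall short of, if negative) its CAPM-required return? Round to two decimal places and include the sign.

Realised HPR = (P1 + D1 − P0) / P0 = (198.27 + 3.15 − 195.05) / 195.05 = 6.37 / 195.05 = 3.2658%
MRP = 6.72% − 3.32% = 3.40%
CAPM required = R_f + β·MRP = 3.32% + 1.372 × 3.40% = 7.98480%
α = realised − required = 3.2658% − 7.98480% = -4.72%

-4.72%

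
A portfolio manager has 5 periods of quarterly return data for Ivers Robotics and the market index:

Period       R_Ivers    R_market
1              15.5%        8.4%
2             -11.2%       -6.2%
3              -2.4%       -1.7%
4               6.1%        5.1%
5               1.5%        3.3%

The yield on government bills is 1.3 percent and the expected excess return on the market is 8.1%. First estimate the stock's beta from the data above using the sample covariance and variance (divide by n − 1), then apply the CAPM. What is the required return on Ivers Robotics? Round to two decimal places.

14.88%

Mean R_i = (15.5 − 11.2 − 2.4 + 6.1 + 1.5) / 5 = 1.9000%
Mean R_m = (8.4 − 6.2 − 1.7 + 5.1 + 3.3) / 5 = 1.7800%
Σ(R_i − R̄_i)(R_m − R̄_m) = 222.8700  ⇒  Cov = 222.8700 / 4 = 55.7175
Σ(R_m − R̄_m)² = 132.9480  ⇒  Var(R_m) = 132.9480 / 4 = 33.2370
β = Cov / Var(R_m) = 55.7175 / 33.2370 = 1.6764
E(R) = R_f + β × MRP = 1.3% + 1.6764 × 8.1% = 14.88%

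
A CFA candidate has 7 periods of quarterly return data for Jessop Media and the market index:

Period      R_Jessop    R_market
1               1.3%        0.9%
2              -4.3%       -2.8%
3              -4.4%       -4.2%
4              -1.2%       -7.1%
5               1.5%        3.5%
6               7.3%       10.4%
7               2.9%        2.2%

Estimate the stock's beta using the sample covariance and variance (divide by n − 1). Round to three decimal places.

Mean R_i = (1.3 − 4.3 − 4.4 − 1.2 + 1.5 + 7.3 + 2.9) / 7 = 0.4429%
Mean R_m = (0.9 − 2.8 − 4.2 − 7.1 + 3.5 + 10.4 + 2.2) / 7 = 0.4143%
Σ(R_i − R̄_i)(R_m − R̄_m) = 126.4757  ⇒  Cov = 126.4757 / 6 = 21.0793
Σ(R_m − R̄_m)² = 200.7486  ⇒  Var(R_m) = 200.7486 / 6 = 33.4581
β = Cov / Var(R_m) = 21.0793 / 33.4581 = 0.6300

0.630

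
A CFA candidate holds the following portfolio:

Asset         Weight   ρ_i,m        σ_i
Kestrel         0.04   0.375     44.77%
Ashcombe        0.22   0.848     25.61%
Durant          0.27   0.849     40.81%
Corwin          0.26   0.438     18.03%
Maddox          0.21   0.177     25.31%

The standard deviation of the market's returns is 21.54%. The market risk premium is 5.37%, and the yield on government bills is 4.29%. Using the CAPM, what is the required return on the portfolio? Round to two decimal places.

8.73%

β_Kestrel = 0.375 × 44.77% / 21.54% = 0.7794
β_Ashcombe = 0.848 × 25.61% / 21.54% = 1.0082
β_Durant = 0.849 × 40.81% / 21.54% = 1.6085
β_Corwin = 0.438 × 18.03% / 21.54% = 0.3666
β_Maddox = 0.177 × 25.31% / 21.54% = 0.2080
β_P = Σ w_i β_i = 0.04×0.7794 + 0.22×1.0082 + 0.27×1.6085 + 0.26×0.3666 + 0.21×0.2080 = 0.8263
E(R_P) = R_f + β_P × MRP = 4.29% + 0.8263 × 5.37% = 8.73%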